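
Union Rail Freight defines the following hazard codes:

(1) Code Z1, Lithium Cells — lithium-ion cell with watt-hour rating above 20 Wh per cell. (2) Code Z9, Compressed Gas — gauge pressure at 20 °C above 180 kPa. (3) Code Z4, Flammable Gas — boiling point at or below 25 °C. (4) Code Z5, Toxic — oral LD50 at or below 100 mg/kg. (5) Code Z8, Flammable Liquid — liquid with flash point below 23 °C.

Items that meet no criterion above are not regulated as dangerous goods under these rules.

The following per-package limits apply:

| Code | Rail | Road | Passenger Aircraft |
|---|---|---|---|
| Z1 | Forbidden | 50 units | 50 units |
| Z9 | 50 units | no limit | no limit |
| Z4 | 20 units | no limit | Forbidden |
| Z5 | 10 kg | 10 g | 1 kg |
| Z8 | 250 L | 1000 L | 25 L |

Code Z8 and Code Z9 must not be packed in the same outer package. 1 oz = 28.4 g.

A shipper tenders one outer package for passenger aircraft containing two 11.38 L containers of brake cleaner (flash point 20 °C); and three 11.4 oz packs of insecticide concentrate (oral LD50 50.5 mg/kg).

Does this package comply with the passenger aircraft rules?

Flash point 20 °C meets the Code Z8 criterion (Flammable Liquid), so the brake cleaner is Code Z8.
Insecticide concentrate: oral LD50 50.5 mg/kg ≤ 100 mg/kg → Code Z5 (Toxic).
Code Z5 quantity: three 11.4 oz packs = 971.28 g.
971.28 g ≤ 1 kg (passenger aircraft limit, Code Z5) — within limit.
Code Z8 quantity: two 11.38 L containers = 22.76 L.
22.76 L is within the passenger aircraft limit of 25 L for Code Z8.
The segregation rule (Code Z8 with Code Z9) does not apply to Code Z5 with Code Z8.
Every hazard code is within its passenger aircraft limit and no segregation rule is violated.

Yes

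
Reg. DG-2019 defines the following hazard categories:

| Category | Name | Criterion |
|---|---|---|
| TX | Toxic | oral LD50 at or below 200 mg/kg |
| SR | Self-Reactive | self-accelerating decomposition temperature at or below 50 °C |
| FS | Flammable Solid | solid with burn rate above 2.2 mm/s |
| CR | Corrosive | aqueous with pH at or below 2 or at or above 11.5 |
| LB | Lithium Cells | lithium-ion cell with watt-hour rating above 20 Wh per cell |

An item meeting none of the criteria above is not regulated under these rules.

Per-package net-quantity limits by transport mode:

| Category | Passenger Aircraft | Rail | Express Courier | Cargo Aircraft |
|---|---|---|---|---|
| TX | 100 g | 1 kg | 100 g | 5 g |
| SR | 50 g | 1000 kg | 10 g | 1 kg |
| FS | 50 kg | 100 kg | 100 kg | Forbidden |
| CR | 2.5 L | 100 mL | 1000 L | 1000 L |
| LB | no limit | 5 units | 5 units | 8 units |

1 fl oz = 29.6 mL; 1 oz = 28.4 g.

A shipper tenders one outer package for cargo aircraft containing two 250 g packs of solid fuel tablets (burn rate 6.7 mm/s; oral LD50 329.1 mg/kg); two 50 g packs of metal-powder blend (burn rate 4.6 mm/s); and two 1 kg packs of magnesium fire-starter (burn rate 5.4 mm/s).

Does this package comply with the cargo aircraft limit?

Burn rate 6.7 mm/s meets the Category FS criterion (Flammable Solid), so the solid fuel tablets are Category FS.
With burn rate 4.6 mm/s (> 2.2 mm/s), the metal-powder blend falls in Category FS.
Burn rate 5.4 mm/s meets the Category FS criterion (Flammable Solid), so the magnesium fire-starter is Category FS.
Category FS net quantity: (two 250 g packs = 500 g) + (two 50 g packs = 100 g) + (two 1 kg packs = 2 kg) = 2.6 kg.
Category FS is Forbidden by cargo aircraft.

No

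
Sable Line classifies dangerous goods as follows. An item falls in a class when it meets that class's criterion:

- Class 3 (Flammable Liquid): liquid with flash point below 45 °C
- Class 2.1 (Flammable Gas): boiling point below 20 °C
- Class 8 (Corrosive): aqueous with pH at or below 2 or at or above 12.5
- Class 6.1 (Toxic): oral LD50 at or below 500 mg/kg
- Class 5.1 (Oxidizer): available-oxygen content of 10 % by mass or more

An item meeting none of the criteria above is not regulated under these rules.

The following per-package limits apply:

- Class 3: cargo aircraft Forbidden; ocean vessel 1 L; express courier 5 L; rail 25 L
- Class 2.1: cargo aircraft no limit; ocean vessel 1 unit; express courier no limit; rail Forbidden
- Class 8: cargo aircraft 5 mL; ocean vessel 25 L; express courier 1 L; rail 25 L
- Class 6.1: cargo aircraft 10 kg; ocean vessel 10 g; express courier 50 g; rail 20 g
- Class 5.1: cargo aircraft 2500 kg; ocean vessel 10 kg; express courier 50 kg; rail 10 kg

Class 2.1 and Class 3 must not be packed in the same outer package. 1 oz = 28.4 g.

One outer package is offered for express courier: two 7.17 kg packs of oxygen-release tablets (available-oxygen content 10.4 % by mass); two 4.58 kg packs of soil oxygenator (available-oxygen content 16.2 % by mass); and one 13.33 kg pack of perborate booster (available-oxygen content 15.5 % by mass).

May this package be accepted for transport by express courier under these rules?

Yes

Available-oxygen content 10.4 % by mass meets the Class 5.1 criterion (Oxidizer), so the oxygen-release tablets are Class 5.1.
With available-oxygen content 16.2 % by mass (≥ 10 % by mass), the soil oxygenator falls in Class 5.1.
Available-oxygen content 15.5 % by mass meets the Class 5.1 criterion (Oxidizer), so the perborate booster is Class 5.1.
Total Class 5.1: (two 7.17 kg packs = 14.34 kg) + (two 4.58 kg packs = 9.16 kg) + 13.33 kg = 36.83 kg.
36.83 kg ≤ 50 kg (express courier limit, Class 5.1) — within limit.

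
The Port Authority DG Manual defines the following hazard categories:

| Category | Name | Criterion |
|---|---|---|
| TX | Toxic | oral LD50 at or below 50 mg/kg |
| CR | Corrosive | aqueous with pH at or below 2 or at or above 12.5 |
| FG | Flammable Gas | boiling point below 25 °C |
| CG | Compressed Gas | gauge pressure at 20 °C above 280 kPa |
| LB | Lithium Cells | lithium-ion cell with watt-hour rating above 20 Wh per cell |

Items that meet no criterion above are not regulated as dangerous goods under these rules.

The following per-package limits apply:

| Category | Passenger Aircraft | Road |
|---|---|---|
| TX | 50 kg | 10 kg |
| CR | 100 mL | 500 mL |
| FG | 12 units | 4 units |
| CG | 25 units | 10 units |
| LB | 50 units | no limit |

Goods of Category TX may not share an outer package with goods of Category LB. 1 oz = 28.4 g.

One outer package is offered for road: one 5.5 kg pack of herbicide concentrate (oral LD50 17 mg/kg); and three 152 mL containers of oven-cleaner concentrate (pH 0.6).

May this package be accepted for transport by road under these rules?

With oral LD50 17 mg/kg (≤ 50 mg/kg), the herbicide concentrate falls in Category TX.
pH 0.6 meets the Category CR criterion (Corrosive), so the oven-cleaner concentrate is Category CR.
Category TX quantity: 5.5 kg.
5.5 kg ≤ 10 kg (road limit, Category TX) — within limit.
Category CR quantity: three 152 mL containers = 456 mL.
That is within the Category CR road limit of 500 mL.
The segregation rule (Category TX with Category LB) does not apply to Category TX with Category CR.
Every hazard category is within its road limit and no segregation rule is violated.

Yes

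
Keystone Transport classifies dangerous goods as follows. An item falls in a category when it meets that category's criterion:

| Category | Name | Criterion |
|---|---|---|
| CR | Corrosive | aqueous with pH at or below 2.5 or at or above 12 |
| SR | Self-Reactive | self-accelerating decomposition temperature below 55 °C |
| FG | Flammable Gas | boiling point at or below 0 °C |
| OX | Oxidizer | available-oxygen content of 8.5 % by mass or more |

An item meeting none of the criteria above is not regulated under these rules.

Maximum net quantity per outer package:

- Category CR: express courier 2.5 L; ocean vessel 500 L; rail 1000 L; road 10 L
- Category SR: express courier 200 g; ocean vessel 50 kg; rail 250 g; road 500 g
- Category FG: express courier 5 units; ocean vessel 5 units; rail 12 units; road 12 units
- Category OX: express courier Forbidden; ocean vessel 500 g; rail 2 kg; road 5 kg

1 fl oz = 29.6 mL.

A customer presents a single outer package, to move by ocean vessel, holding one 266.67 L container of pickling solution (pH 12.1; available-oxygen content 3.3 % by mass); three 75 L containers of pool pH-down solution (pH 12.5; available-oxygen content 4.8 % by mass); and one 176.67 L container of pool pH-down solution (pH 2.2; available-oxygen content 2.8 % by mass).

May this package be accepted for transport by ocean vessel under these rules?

No

With pH 12.1 (≥ 12), the pickling solution falls in Category CR.
pH 12.5 meets the Category CR criterion (Corrosive), so the pool pH-down solution is Category CR.
The pool pH-down solution has pH 2.2, which is ≤ 2.5, so it is Category CR (Corrosive).
Total Category CR: 266.67 L + (three 75 L containers = 225 L) + 176.67 L = 668.34 L.
That exceeds the Category CR ocean vessel limit of 500 L.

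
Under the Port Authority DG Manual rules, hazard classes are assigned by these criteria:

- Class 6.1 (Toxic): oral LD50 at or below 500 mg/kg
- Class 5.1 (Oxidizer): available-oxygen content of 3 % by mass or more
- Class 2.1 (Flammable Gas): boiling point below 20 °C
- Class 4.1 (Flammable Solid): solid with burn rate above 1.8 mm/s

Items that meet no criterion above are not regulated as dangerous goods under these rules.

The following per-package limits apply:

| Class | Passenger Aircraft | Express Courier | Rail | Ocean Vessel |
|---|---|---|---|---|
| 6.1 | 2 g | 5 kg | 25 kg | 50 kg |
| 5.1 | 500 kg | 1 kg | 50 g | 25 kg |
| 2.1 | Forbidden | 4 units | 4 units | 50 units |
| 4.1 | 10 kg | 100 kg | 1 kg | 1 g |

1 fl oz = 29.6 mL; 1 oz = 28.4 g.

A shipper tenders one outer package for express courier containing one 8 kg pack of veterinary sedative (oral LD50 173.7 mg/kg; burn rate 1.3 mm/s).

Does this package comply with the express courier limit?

Oral LD50 173.7 mg/kg meets the Class 6.1 criterion (Toxic), so the veterinary sedative is Class 6.1.
Class 6.1 quantity: 8 kg.
8 kg exceeds the express courier limit of 5 kg for Class 6.1.

No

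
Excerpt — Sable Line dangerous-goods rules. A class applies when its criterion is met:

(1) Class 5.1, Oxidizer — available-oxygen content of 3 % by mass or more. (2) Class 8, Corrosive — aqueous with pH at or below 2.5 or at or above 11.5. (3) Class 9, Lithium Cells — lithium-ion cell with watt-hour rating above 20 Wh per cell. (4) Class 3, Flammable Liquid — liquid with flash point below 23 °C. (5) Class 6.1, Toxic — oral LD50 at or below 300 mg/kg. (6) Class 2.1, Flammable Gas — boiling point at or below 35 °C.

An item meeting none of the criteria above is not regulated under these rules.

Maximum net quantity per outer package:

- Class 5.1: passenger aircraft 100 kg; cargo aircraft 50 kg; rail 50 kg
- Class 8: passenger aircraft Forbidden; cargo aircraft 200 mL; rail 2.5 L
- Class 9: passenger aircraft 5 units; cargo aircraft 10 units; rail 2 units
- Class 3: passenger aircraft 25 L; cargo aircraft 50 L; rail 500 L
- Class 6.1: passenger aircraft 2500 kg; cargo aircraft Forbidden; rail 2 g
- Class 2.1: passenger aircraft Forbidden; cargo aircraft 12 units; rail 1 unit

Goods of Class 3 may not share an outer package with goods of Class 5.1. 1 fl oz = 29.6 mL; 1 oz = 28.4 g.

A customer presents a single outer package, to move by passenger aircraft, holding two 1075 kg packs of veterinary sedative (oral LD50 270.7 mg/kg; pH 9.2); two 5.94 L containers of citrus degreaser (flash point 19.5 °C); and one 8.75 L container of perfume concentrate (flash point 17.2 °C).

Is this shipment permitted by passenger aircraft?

With oral LD50 270.7 mg/kg (≤ 300 mg/kg), the veterinary sedative falls in Class 6.1.
Flash point 19.5 °C meets the Class 3 criterion (Flammable Liquid), so the citrus degreaser is Class 3.
The perfume concentrate has flash point 17.2 °C, which is < 23 °C, so it is Class 3 (Flammable Liquid).
Class 3 net quantity: (two 5.94 L containers = 11.88 L) + 8.75 L = 20.63 L.
20.63 L is within the passenger aircraft limit of 25 L for Class 3.
Class 6.1 quantity: two 1075 kg packs = 2150 kg.
2150 kg is within the passenger aircraft limit of 2500 kg for Class 6.1.
The segregation rule (Class 3 with Class 5.1) does not apply to Class 3 with Class 6.1.
Every hazard class is within its passenger aircraft limit and no segregation rule is violated.

Yes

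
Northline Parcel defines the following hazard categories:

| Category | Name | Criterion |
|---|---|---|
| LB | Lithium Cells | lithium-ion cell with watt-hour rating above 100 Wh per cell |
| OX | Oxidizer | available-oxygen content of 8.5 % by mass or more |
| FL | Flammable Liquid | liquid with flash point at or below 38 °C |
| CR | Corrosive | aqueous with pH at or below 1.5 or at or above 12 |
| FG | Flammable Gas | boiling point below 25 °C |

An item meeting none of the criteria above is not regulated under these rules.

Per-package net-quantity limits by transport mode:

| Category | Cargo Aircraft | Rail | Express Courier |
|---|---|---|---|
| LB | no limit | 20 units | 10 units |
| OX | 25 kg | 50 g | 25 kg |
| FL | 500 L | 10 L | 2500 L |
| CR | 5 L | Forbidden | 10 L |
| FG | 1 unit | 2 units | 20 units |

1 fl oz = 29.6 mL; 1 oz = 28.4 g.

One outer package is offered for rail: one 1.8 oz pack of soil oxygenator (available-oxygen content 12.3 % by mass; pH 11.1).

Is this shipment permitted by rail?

Available-oxygen content 12.3 % by mass meets the Category OX criterion (Oxidizer), so the soil oxygenator is Category OX.
Category OX quantity: one 1.8 oz pack = 51.12 g.
51.12 g exceeds the rail limit of 50 g for Category OX.

No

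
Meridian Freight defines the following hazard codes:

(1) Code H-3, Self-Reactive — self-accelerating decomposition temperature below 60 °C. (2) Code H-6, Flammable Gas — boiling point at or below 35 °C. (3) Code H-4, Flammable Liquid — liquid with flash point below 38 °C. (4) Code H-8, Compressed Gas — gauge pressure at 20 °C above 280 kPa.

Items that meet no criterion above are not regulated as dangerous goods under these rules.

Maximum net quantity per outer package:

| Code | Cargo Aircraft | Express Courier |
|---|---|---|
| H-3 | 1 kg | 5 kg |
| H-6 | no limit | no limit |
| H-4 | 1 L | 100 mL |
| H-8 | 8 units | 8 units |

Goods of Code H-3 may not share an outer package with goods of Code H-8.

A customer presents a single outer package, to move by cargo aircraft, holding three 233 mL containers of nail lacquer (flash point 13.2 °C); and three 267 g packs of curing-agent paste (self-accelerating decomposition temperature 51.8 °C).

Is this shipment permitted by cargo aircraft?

With flash point 13.2 °C (< 38 °C), the nail lacquer falls in Code H-4.
With self-accelerating decomposition temperature 51.8 °C (< 60 °C), the curing-agent paste falls in Code H-3.
Code H-3 quantity: three 267 g packs = 801 g.
That is within the Code H-3 cargo aircraft limit of 1 kg.
Code H-4 quantity: three 233 mL containers = 699 mL.
699 mL is within the cargo aircraft limit of 1 L for Code H-4.
The segregation rule (Code H-3 with Code H-8) does not apply to Code H-3 with Code H-4.
Every hazard code is within its cargo aircraft limit and no segregation rule is violated.

Yes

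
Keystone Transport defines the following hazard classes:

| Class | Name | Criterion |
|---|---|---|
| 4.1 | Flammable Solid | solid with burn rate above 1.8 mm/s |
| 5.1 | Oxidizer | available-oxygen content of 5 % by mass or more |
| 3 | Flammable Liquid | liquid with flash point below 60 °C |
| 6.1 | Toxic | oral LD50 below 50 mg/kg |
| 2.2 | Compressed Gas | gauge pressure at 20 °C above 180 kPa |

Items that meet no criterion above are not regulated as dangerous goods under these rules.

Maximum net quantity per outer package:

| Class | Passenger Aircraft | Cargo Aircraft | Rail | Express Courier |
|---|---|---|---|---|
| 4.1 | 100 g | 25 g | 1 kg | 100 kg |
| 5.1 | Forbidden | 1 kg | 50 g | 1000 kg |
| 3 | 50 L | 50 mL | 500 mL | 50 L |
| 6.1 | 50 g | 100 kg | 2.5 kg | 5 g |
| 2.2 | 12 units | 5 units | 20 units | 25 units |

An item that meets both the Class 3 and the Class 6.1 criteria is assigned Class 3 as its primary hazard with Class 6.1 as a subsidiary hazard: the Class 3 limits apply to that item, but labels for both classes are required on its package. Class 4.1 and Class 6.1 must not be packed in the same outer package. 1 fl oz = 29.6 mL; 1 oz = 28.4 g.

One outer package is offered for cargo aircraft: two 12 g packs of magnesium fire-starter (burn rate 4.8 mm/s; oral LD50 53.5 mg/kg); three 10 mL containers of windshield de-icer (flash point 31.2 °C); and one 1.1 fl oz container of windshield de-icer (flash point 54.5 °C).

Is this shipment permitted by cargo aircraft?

Burn rate 4.8 mm/s meets the Class 4.1 criterion (Flammable Solid), so the magnesium fire-starter is Class 4.1.
The windshield de-icer has flash point 31.2 °C, which is < 60 °C, so it is Class 3 (Flammable Liquid).
The windshield de-icer has flash point 54.5 °C, which is < 60 °C, so it is Class 3 (Flammable Liquid).
Total Class 3: (three 10 mL containers = 30 mL) + (one 1.1 fl oz container = 32.56 mL) = 62.56 mL.
62.56 mL > 50 mL (cargo aircraft limit, Class 3) — over the limit.
Class 4.1 quantity: two 12 g packs = 24 g.
That is within the Class 4.1 cargo aircraft limit of 25 g.
The segregation rule (Class 4.1 with Class 6.1) does not apply to Class 3 with Class 4.1.

No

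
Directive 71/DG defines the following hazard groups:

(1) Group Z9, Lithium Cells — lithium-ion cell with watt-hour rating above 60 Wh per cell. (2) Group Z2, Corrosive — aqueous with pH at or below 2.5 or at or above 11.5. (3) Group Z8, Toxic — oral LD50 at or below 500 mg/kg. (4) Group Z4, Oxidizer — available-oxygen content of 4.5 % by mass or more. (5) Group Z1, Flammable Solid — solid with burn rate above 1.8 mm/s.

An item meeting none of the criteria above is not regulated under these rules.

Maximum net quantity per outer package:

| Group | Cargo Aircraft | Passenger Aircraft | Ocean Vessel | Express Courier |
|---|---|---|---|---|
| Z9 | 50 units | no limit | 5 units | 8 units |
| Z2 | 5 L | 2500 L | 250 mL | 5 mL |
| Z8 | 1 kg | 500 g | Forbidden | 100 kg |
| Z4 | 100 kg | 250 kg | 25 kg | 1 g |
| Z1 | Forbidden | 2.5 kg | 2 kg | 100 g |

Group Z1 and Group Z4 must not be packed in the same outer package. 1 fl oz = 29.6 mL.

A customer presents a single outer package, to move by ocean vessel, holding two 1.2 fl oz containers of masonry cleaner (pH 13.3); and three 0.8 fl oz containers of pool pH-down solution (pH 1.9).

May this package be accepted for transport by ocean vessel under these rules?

With pH 13.3 (≥ 11.5), the masonry cleaner falls in Group Z2.
The pool pH-down solution has pH 1.9, which is ≤ 2.5, so it is Group Z2 (Corrosive).
Group Z2 net quantity: (two 1.2 fl oz containers = 71.04 mL) + (three 0.8 fl oz containers = 71.04 mL) = 142.08 mL.
142.08 mL ≤ 250 mL (ocean vessel limit, Group Z2) — within limit.

Yes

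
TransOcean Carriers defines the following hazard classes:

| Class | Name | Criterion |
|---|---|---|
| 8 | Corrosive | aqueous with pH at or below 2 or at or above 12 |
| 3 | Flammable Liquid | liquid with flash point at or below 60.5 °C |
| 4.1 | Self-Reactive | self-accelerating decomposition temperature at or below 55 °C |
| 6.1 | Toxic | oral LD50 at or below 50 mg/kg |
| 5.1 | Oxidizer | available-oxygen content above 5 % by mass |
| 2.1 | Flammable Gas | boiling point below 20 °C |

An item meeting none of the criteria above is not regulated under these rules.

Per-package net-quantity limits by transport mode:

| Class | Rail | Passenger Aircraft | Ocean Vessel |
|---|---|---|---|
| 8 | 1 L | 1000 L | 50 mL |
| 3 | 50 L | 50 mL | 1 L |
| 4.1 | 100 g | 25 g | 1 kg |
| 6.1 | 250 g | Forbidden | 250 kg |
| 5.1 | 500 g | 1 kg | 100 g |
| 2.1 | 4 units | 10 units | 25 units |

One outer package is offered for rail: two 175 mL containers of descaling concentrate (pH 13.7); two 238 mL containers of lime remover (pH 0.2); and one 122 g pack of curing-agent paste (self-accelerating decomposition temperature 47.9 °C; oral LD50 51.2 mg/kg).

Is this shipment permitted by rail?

No

pH 13.7 meets the Class 8 criterion (Corrosive), so the descaling concentrate is Class 8.
Lime remover: pH 0.2 ≤ 2 → Class 8 (Corrosive).
With self-accelerating decomposition temperature 47.9 °C (≤ 55 °C), the curing-agent paste falls in Class 4.1.
Class 8 net quantity: (two 175 mL containers = 350 mL) + (two 238 mL containers = 476 mL) = 826 mL.
826 mL ≤ 1 L (rail limit, Class 8) — within limit.
Class 4.1 quantity: 122 g.
That exceeds the Class 4.1 rail limit of 100 g.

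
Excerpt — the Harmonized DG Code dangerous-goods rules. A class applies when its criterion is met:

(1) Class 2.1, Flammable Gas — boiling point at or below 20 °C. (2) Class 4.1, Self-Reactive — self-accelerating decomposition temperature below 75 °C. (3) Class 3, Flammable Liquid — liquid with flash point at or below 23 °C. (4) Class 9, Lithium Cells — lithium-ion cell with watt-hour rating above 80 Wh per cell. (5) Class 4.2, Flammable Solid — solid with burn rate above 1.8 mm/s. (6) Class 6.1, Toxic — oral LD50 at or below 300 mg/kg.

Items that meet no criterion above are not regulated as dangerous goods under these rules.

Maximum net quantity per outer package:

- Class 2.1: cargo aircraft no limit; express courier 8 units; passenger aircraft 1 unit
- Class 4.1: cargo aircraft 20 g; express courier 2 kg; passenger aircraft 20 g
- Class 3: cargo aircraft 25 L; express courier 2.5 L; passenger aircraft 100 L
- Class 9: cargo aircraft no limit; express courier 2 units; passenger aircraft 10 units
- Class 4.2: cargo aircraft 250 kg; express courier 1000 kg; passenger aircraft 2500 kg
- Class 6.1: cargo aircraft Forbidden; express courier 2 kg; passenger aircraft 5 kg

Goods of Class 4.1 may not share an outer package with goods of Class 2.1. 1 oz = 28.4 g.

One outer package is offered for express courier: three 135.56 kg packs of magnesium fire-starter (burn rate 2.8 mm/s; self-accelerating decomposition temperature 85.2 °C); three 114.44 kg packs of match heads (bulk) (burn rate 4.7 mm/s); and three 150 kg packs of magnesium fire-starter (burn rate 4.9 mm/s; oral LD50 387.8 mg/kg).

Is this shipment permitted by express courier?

Magnesium fire-starter: burn rate 2.8 mm/s > 1.8 mm/s → Class 4.2 (Flammable Solid).
Match heads (bulk): burn rate 4.7 mm/s > 1.8 mm/s → Class 4.2 (Flammable Solid).
Burn rate 4.9 mm/s meets the Class 4.2 criterion (Flammable Solid), so the magnesium fire-starter is Class 4.2.
Class 4.2 net quantity: (three 135.56 kg packs = 406.68 kg) + (three 114.44 kg packs = 343.32 kg) + (three 150 kg packs = 450 kg) = 1200 kg.
1200 kg > 1000 kg (express courier limit, Class 4.2) — over the limit.

No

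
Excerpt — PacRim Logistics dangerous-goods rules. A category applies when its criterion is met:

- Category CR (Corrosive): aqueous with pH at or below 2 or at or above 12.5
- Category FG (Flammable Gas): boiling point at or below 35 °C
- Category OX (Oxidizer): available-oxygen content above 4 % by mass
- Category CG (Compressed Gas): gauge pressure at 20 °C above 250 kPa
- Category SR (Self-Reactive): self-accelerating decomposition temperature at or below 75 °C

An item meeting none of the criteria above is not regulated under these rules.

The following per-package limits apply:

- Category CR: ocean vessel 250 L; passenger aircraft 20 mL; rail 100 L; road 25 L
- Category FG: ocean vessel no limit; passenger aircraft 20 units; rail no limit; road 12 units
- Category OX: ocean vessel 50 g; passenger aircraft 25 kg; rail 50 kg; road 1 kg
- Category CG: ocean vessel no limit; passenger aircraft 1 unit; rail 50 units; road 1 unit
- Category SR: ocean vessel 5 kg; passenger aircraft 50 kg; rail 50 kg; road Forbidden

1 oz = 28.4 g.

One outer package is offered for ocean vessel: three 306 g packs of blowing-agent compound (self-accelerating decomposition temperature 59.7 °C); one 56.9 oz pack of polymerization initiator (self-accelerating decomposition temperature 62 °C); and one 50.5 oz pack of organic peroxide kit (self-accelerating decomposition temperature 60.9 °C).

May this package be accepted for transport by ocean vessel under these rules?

Yes

The blowing-agent compound has self-accelerating decomposition temperature 59.7 °C, which is ≤ 75 °C, so it is Category SR (Self-Reactive).
Polymerization initiator: self-accelerating decomposition temperature 62 °C ≤ 75 °C → Category SR (Self-Reactive).
Self-accelerating decomposition temperature 60.9 °C meets the Category SR criterion (Self-Reactive), so the organic peroxide kit is Category SR.
Category SR net quantity: (three 306 g packs = 918 g) + (one 56.9 oz pack = 1615.96 g) + (one 50.5 oz pack = 1434.2 g) = 3968.16 g.
3968.16 g ≤ 5 kg (ocean vessel limit, Category SR) — within limit.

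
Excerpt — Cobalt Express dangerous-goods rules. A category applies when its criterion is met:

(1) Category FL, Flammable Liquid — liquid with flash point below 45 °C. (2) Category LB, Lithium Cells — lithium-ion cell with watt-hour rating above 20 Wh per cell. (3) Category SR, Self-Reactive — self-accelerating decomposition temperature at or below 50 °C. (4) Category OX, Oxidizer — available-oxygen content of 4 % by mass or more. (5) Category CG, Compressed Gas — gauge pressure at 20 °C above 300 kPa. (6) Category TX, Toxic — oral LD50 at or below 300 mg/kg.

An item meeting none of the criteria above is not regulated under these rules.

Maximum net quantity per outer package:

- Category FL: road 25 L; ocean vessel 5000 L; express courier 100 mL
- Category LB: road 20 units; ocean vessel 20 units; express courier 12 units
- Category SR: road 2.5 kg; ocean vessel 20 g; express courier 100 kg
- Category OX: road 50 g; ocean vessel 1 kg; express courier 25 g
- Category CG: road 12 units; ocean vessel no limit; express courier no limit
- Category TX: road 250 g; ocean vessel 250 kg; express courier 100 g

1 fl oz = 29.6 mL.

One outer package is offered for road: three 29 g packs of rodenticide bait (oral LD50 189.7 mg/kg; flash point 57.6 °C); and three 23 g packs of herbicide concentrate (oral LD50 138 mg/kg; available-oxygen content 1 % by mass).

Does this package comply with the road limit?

Yes

With oral LD50 189.7 mg/kg (≤ 300 mg/kg), the rodenticide bait falls in Category TX.
With oral LD50 138 mg/kg (≤ 300 mg/kg), the herbicide concentrate falls in Category TX.
Category TX net quantity: (three 29 g packs = 87 g) + (three 23 g packs = 69 g) = 156 g.
That is within the Category TX road limit of 250 g.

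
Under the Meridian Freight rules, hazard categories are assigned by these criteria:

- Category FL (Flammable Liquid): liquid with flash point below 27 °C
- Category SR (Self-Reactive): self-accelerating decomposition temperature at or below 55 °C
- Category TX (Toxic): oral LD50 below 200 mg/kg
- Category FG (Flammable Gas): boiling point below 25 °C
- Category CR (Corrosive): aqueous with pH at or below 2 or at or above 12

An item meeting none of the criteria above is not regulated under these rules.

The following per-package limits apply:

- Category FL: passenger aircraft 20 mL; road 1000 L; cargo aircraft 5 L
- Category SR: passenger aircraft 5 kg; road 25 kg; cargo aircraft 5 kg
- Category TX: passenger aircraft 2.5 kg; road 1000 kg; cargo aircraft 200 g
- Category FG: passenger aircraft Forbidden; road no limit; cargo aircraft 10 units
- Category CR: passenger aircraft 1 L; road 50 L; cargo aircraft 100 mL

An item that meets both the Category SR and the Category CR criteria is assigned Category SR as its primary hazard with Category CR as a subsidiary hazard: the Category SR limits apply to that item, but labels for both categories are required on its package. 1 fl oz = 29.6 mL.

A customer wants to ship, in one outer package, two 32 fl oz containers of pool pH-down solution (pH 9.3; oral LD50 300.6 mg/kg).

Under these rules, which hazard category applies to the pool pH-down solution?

Not regulated

oral LD50 300.6 mg/kg is not below 200 mg/kg, so Category TX does not apply.
pH 9.3 is between 2 and 12, so Category CR does not apply.
No criterion is met, so the item is not regulated.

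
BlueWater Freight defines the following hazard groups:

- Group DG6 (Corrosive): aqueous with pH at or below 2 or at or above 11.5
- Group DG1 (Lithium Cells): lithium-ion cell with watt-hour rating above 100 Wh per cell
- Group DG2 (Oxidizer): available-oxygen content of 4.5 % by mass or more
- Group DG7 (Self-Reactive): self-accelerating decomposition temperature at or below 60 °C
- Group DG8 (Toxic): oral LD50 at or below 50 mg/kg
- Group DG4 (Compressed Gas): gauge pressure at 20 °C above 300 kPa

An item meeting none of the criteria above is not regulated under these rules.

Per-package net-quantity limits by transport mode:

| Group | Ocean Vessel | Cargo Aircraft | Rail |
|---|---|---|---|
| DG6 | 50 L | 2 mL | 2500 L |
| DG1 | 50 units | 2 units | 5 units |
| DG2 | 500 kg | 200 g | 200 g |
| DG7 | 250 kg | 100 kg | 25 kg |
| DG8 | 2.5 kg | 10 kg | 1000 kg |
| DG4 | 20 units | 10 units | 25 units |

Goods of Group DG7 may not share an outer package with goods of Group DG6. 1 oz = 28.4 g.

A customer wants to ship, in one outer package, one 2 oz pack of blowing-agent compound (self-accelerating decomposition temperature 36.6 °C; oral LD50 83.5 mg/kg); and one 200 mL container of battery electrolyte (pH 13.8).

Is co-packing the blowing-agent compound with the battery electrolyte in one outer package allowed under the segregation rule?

No

With self-accelerating decomposition temperature 36.6 °C (≤ 60 °C), the blowing-agent compound falls in Group DG7.
Battery electrolyte: pH 13.8 ≥ 11.5 → Group DG6 (Corrosive).
Group DG7 and Group DG6 may not share an outer package.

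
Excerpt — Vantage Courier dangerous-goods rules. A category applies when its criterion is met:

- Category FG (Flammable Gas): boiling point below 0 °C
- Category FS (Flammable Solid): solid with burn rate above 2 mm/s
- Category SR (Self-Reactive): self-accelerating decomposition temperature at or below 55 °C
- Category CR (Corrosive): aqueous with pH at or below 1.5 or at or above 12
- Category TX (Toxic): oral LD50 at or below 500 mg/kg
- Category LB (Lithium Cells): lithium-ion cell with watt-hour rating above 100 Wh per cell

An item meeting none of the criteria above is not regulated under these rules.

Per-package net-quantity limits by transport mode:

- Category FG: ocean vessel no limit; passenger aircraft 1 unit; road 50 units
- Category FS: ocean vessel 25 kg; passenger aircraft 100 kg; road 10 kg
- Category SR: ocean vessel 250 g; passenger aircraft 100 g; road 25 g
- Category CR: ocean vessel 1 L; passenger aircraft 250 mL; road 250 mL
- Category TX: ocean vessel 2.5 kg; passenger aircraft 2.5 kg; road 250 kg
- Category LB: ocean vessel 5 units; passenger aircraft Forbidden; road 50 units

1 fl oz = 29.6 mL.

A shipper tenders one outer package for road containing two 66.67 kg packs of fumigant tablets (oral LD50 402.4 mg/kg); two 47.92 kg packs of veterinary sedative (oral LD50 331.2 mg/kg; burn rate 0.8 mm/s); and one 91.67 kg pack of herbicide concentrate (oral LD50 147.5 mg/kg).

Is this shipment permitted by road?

Oral LD50 402.4 mg/kg meets the Category TX criterion (Toxic), so the fumigant tablets are Category TX.
Oral LD50 331.2 mg/kg meets the Category TX criterion (Toxic), so the veterinary sedative is Category TX.
Herbicide concentrate: oral LD50 147.5 mg/kg ≤ 500 mg/kg → Category TX (Toxic).
Category TX net quantity: (two 66.67 kg packs = 133.34 kg) + (two 47.92 kg packs = 95.84 kg) + 91.67 kg = 320.85 kg.
320.85 kg exceeds the road limit of 250 kg for Category TX.

No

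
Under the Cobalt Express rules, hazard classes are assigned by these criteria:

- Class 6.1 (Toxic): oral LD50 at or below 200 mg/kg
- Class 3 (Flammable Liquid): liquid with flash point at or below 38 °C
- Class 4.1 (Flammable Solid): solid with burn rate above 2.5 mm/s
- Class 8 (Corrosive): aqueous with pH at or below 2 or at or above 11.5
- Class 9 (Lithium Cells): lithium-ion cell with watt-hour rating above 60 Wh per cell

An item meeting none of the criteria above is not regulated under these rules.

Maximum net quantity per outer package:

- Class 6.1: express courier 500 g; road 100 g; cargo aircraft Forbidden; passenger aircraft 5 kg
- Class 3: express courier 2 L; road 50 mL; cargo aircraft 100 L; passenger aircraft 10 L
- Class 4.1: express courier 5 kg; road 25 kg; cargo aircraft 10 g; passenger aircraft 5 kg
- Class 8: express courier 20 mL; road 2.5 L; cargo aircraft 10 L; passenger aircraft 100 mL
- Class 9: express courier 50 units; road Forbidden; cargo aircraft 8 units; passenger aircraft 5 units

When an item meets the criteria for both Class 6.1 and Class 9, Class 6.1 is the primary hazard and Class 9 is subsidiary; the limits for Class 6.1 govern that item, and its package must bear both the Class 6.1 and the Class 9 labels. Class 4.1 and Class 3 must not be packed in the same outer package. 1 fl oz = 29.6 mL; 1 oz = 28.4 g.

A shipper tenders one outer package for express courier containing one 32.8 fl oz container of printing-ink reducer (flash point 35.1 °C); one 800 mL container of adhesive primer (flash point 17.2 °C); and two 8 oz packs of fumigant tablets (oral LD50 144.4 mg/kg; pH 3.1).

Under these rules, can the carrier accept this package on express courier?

With flash point 35.1 °C (≤ 38 °C), the printing-ink reducer falls in Class 3.
With flash point 17.2 °C (≤ 38 °C), the adhesive primer falls in Class 3.
The fumigant tablets have oral LD50 144.4 mg/kg, which is ≤ 200 mg/kg, so they are Class 6.1 (Toxic).
Class 3 net quantity: (one 32.8 fl oz container = 970.88 mL) + 800 mL = 1770.88 mL.
1770.88 mL is within the express courier limit of 2 L for Class 3.
Class 6.1 quantity: two 8 oz packs = 454.4 g.
That is within the Class 6.1 express courier limit of 500 g.
The segregation rule (Class 4.1 with Class 3) does not apply to Class 3 with Class 6.1.
Every hazard class is within its express courier limit and no segregation rule is violated.

Yes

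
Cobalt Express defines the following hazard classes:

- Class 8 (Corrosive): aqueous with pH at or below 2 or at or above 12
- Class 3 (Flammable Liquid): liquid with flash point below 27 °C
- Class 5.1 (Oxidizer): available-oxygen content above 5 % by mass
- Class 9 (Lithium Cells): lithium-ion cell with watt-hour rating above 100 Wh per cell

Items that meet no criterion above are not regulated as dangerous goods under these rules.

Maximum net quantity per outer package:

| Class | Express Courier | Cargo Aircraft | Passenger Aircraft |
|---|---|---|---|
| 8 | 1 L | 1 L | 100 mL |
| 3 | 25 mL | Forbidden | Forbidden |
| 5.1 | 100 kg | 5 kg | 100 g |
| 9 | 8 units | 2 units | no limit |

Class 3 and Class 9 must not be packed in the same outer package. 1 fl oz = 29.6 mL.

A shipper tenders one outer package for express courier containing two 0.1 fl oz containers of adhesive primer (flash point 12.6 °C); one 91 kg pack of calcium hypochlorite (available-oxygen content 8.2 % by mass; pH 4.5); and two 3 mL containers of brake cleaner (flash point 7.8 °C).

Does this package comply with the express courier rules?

Yes

With flash point 12.6 °C (< 27 °C), the adhesive primer falls in Class 3.
The calcium hypochlorite has available-oxygen content 8.2 % by mass, which is > 5 % by mass, so it is Class 5.1 (Oxidizer).
Brake cleaner: flash point 7.8 °C < 27 °C → Class 3 (Flammable Liquid).
Total Class 3: (two 0.1 fl oz containers = 5.92 mL) + (two 3 mL containers = 6 mL) = 11.92 mL.
11.92 mL ≤ 25 mL (express courier limit, Class 3) — within limit.
Class 5.1 quantity: 91 kg.
91 kg is within the express courier limit of 100 kg for Class 5.1.
The segregation rule (Class 3 with Class 9) does not apply to Class 3 with Class 5.1.
Every hazard class is within its express courier limit and no segregation rule is violated.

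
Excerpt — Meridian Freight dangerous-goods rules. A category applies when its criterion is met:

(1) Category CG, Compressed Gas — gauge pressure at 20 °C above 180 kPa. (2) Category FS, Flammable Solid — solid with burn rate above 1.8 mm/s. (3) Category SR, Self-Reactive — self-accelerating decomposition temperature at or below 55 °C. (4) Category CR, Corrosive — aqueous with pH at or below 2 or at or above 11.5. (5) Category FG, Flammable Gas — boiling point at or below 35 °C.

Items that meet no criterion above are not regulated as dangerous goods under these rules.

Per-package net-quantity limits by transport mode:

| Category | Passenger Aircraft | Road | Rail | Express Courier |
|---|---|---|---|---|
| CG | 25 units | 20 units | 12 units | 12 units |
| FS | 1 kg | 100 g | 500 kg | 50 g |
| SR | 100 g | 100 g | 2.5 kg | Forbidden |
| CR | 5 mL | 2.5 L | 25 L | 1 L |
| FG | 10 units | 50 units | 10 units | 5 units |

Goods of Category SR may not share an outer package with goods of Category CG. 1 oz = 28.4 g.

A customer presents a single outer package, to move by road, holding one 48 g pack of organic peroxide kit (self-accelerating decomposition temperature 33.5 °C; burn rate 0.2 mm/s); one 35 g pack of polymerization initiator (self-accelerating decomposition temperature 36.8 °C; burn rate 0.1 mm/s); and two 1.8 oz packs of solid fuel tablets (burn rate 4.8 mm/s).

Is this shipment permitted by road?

No

Self-accelerating decomposition temperature 33.5 °C meets the Category SR criterion (Self-Reactive), so the organic peroxide kit is Category SR.
The polymerization initiator has self-accelerating decomposition temperature 36.8 °C, which is ≤ 55 °C, so it is Category SR (Self-Reactive).
With burn rate 4.8 mm/s (> 1.8 mm/s), the solid fuel tablets fall in Category FS.
Category FS quantity: two 1.8 oz packs = 102.24 g.
That exceeds the Category FS road limit of 100 g.
Category SR net quantity: 48 g + 35 g = 83 g.
83 g is within the road limit of 100 g for Category SR.
The segregation rule (Category SR with Category CG) does not apply to Category FS with Category SR.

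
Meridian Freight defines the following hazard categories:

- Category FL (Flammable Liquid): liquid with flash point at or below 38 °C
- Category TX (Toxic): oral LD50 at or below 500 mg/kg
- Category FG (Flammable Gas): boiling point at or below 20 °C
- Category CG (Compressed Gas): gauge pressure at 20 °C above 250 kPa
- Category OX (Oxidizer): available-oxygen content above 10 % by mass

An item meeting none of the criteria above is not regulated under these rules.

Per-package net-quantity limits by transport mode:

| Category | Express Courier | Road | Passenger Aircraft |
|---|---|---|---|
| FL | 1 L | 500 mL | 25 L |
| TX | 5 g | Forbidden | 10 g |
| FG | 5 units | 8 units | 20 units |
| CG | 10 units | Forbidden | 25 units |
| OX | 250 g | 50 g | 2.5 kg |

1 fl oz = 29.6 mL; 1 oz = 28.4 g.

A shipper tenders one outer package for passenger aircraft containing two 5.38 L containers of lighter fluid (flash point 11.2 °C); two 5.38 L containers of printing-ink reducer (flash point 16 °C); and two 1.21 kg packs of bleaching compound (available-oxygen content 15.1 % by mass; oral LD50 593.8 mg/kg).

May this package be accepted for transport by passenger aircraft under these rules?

Yes

With flash point 11.2 °C (≤ 38 °C), the lighter fluid falls in Category FL.
With flash point 16 °C (≤ 38 °C), the printing-ink reducer falls in Category FL.
Bleaching compound: available-oxygen content 15.1 % by mass > 10 % by mass → Category OX (Oxidizer).
Total Category FL: (two 5.38 L containers = 10.76 L) + (two 5.38 L containers = 10.76 L) = 21.52 L.
That is within the Category FL passenger aircraft limit of 25 L.
Category OX quantity: two 1.21 kg packs = 2.42 kg.
2.42 kg is within the passenger aircraft limit of 2.5 kg for Category OX.
Every hazard category is within its passenger aircraft limit and no segregation rule is violated.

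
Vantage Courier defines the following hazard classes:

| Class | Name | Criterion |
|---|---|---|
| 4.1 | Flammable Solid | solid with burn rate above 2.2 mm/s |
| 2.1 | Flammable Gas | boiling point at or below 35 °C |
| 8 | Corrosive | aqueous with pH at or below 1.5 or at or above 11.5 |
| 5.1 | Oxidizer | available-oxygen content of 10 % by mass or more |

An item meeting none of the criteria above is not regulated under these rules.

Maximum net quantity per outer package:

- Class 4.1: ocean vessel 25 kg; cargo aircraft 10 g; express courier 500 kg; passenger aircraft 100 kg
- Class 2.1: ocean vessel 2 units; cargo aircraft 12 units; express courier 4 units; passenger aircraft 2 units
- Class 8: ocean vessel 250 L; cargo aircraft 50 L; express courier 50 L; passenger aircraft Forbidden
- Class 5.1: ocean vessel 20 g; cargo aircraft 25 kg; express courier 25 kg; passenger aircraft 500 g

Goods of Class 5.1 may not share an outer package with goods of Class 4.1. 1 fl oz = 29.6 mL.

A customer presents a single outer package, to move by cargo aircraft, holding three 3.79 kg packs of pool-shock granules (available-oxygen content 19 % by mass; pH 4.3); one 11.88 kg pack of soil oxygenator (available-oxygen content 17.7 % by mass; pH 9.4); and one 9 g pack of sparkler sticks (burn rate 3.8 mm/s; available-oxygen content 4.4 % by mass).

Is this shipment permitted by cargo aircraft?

Pool-shock granules: available-oxygen content 19 % by mass ≥ 10 % by mass → Class 5.1 (Oxidizer).
The soil oxygenator has available-oxygen content 17.7 % by mass, which is ≥ 10 % by mass, so it is Class 5.1 (Oxidizer).
Sparkler sticks: burn rate 3.8 mm/s > 2.2 mm/s → Class 4.1 (Flammable Solid).
Total Class 5.1: (three 3.79 kg packs = 11.37 kg) + 11.88 kg = 23.25 kg.
23.25 kg is within the cargo aircraft limit of 25 kg for Class 5.1.
Class 4.1 quantity: 9 g.
That is within the Class 4.1 cargo aircraft limit of 10 g.
Class 5.1 and Class 4.1 may not share an outer package.

No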